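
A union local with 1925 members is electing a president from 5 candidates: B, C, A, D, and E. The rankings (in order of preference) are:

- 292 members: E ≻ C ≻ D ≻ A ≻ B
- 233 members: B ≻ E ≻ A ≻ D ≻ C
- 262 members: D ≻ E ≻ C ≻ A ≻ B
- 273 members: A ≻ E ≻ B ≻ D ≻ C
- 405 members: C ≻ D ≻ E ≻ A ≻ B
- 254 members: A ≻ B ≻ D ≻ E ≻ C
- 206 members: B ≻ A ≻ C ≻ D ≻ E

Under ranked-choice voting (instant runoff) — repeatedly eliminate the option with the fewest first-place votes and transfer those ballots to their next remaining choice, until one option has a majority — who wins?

Round 1: B 439, C 405, A 527, D 262, E 292. Eliminate D.
Round 2: B 439, C 405, A 527, E 554. Eliminate C.
Round 3: B 439, A 527, E 959. Eliminate B.
Round 4: A 733, E 1192. E has a majority.

E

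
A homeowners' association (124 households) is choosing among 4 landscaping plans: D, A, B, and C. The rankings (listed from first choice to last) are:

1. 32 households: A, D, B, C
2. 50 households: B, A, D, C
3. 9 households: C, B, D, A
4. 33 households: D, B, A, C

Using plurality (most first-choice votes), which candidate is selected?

First-place votes: D 33, A 32, B 50, C 9.
B has the most first-place votes.

B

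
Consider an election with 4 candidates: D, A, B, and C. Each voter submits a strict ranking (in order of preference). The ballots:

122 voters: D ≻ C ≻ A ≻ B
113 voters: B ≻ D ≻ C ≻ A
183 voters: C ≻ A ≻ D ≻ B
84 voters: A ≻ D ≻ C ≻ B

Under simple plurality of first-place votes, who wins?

First-place votes: D 122, A 84, B 113, C 183.
C has the most first-place votes.

C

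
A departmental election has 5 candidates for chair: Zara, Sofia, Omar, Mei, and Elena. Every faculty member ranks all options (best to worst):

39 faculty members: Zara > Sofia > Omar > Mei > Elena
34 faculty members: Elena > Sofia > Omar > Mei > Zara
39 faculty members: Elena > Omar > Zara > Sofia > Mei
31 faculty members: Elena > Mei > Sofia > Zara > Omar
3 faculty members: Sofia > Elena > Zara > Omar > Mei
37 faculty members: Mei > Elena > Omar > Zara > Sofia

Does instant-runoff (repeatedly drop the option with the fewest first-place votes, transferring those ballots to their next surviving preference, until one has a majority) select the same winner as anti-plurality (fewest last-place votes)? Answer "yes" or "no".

no

Instant-runoff — R1 Zara 39, Sofia 3, Omar 0, Mei 37, Elena 104 (Elena winner). Winner: Elena.
Anti-plurality — last-place votes: Zara 34, Sofia 37, Omar 31, Mei 42, Elena 39. Winner: Omar.
The two methods disagree.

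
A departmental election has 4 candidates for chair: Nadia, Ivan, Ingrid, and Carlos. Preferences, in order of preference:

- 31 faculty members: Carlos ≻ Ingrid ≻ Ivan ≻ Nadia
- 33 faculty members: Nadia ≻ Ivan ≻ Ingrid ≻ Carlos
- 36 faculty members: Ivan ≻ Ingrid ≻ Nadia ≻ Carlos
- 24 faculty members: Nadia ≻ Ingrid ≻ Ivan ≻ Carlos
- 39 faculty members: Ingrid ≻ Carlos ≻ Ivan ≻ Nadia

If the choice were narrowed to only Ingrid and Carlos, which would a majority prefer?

Ingrid

Voters preferring Ingrid to Carlos: 132; preferring Carlos to Ingrid: 31.
Ingrid wins the head-to-head.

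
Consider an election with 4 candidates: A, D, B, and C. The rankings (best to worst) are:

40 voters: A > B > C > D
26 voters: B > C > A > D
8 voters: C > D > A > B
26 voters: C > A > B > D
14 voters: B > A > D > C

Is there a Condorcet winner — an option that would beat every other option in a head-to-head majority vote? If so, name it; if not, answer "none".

none

Checking pairwise contests:
C beats A 60–54.
A beats D 106–8.
A beats B 74–40.
B beats C 80–34.
Every option loses at least one head-to-head, so there is no Condorcet winner.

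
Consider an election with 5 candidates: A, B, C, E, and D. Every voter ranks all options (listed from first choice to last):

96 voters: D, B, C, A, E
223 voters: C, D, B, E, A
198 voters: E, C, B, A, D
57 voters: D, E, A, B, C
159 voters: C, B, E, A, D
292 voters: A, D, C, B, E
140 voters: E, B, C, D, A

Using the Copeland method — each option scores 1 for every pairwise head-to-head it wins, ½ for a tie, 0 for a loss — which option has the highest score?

C

A: beats D; loses to B, C, and E → score 1.
B: beats A and E; loses to C and D → score 2.
C: beats A, B, E, and D → score 4.
E: beats A; loses to B, C, and D → score 1.
D: beats B and E; loses to A and C → score 2.
C has the best pairwise record.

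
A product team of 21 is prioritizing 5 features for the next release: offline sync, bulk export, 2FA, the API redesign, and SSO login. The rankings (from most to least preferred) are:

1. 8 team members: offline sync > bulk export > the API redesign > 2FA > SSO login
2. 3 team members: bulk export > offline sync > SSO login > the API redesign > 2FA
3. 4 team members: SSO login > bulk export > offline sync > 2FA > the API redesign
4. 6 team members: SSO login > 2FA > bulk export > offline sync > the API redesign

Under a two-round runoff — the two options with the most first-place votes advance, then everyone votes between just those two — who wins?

offline sync

Round 1 first-place votes: offline sync 8, bulk export 3, 2FA 0, the API redesign 0, SSO login 10.
SSO login and offline sync advance.
Runoff: SSO login is preferred to offline sync by 10 voters; offline sync by 11.
offline sync wins the runoff.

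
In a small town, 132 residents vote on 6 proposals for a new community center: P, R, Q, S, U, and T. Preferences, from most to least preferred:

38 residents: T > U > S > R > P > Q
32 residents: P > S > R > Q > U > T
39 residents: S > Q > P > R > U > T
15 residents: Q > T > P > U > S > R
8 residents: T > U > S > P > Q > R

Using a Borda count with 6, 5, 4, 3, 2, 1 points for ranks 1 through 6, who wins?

S

P: 38·2 + 32·6 + 39·4 + 15·4 + 8·3 = 508
R: 38·3 + 32·4 + 39·3 + 15·1 + 8·1 = 382
Q: 38·1 + 32·3 + 39·5 + 15·6 + 8·2 = 435
S: 38·4 + 32·5 + 39·6 + 15·2 + 8·4 = 608
U: 38·5 + 32·2 + 39·2 + 15·3 + 8·5 = 417
T: 38·6 + 32·1 + 39·1 + 15·5 + 8·6 = 422
S has the highest Borda score (608).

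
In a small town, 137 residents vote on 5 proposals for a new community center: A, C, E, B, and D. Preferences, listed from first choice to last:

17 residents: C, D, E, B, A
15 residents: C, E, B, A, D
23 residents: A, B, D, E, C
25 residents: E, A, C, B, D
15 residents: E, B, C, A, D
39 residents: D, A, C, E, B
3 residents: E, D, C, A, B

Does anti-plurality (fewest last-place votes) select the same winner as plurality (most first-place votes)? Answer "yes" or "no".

yes

Anti-plurality — last-place votes: A 17, C 23, E 0, B 42, D 55. Winner: E.
Plurality — first-place votes: A 23, C 32, E 43, B 0, D 39. Winner: E.
The two methods agree.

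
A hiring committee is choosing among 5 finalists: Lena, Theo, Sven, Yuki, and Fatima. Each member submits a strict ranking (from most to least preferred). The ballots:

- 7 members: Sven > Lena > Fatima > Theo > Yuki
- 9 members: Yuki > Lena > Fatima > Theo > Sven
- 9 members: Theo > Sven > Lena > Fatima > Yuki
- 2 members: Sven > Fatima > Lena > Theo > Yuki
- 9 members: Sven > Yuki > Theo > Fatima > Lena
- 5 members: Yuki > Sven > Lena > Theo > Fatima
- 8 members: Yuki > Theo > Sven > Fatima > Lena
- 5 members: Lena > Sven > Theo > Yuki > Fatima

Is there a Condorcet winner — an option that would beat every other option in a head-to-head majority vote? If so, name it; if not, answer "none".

Sven

Sven vs Lena: 40–14 for Sven.
Sven vs Theo: 28–26 for Sven.
Sven vs Yuki: 32–22 for Sven.
Sven vs Fatima: 45–9 for Sven.
Sven beats every other option head-to-head.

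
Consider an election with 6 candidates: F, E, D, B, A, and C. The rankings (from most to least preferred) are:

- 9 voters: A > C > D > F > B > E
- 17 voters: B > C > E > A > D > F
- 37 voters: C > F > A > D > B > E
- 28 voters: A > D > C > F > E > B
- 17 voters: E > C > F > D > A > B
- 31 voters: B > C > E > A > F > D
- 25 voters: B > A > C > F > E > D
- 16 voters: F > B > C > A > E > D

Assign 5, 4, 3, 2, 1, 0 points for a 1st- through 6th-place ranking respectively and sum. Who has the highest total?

C

F: 9·2 + 17·0 + 37·4 + 28·2 + 17·3 + 31·1 + 25·2 + 16·5 = 434
E: 9·0 + 17·3 + 37·0 + 28·1 + 17·5 + 31·3 + 25·1 + 16·1 = 298
D: 9·3 + 17·1 + 37·2 + 28·4 + 17·2 + 31·0 + 25·0 + 16·0 = 264
B: 9·1 + 17·5 + 37·1 + 28·0 + 17·0 + 31·5 + 25·5 + 16·4 = 475
A: 9·5 + 17·2 + 37·3 + 28·5 + 17·1 + 31·2 + 25·4 + 16·2 = 541
C: 9·4 + 17·4 + 37·5 + 28·3 + 17·4 + 31·4 + 25·3 + 16·3 = 688
C has the highest Borda score (688).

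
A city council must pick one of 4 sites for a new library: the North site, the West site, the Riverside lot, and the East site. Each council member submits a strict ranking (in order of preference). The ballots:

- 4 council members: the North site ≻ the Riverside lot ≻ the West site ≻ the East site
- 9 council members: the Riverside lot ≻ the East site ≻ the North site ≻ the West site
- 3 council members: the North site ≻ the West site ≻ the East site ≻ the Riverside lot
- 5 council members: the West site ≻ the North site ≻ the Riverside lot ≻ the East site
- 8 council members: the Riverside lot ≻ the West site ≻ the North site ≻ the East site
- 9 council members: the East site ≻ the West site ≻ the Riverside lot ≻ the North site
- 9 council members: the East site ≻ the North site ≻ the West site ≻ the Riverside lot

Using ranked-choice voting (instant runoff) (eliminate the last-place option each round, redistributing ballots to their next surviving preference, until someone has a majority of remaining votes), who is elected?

the Riverside lot

Round 1: the North site 7, the West site 5, the Riverside lot 17, the East site 18. Eliminate the West site.
Round 2: the North site 12, the Riverside lot 17, the East site 18. Eliminate the North site.
Round 3: the Riverside lot 26, the East site 21. The Riverside lot has a majority.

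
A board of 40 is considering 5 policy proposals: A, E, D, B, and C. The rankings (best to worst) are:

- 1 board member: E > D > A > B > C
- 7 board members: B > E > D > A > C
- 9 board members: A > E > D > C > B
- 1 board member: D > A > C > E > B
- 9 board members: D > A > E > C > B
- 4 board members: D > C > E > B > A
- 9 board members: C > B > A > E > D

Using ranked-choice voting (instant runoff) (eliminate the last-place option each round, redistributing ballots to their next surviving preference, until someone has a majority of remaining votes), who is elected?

Round 1: A 9, E 1, D 14, B 7, C 9. Eliminate E.
Round 2: A 9, D 15, B 7, C 9. Eliminate B.
Round 3: A 9, D 22, C 9. D has a majority.

D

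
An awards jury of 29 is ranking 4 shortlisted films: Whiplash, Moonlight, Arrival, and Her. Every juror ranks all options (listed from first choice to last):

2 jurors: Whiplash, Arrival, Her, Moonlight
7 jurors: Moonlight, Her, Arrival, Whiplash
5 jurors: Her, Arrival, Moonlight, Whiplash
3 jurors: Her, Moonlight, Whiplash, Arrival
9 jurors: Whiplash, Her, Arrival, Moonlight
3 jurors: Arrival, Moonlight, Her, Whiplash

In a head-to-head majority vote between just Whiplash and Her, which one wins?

Voters preferring Whiplash to Her: 11; preferring Her to Whiplash: 18.
Her wins the head-to-head.

Her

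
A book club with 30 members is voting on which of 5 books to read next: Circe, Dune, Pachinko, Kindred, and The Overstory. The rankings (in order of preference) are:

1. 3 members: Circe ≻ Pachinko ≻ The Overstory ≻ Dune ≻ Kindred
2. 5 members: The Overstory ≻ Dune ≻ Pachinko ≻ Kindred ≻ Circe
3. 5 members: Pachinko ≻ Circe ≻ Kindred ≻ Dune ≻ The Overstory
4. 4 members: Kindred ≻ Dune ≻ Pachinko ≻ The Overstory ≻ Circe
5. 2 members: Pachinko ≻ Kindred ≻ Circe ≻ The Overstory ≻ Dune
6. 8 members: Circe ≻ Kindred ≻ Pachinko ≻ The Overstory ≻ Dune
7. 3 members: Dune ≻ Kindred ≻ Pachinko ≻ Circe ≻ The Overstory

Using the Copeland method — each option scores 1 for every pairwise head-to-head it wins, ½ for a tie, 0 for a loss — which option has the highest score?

Circe: beats Dune, Kindred, and The Overstory; loses to Pachinko → score 3.
Dune: loses to Circe, Pachinko, Kindred, and The Overstory → score 0.
Pachinko: beats Circe, Dune, and The Overstory; ties Kindred → score 3.5.
Kindred: beats Dune and The Overstory; ties Pachinko; loses to Circe → score 2.5.
The Overstory: beats Dune; loses to Circe, Pachinko, and Kindred → score 1.
Pachinko has the best pairwise record.

Pachinko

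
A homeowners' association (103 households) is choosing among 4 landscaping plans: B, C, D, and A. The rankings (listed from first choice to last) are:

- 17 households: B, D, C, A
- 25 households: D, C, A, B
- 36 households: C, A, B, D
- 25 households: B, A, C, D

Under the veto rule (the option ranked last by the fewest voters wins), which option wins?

C

Last-place votes: B 25, C 0, D 61, A 17.
C is ranked last by the fewest voters, so C wins.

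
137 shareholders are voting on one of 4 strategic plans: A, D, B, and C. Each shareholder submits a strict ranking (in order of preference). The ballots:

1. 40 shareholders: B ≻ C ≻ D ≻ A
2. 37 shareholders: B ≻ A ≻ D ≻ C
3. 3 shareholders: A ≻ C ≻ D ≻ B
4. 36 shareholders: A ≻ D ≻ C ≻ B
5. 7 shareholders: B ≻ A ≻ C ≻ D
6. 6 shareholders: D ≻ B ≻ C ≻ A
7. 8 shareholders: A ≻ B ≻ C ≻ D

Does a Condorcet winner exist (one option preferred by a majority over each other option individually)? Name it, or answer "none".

B vs A: 90–47 for B.
B vs D: 92–45 for B.
B vs C: 98–39 for B.
B beats every other option head-to-head.

B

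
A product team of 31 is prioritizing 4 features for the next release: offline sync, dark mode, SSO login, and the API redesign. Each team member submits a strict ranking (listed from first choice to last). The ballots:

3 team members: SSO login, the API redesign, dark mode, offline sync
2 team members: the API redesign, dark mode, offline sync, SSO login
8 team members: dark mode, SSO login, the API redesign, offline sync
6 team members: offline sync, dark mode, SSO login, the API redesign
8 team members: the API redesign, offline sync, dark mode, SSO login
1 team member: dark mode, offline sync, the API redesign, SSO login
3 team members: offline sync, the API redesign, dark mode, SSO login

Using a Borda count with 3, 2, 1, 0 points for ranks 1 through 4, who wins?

offline sync: 3·0 + 2·1 + 8·0 + 6·3 + 8·2 + 1·2 + 3·3 = 47
dark mode: 3·1 + 2·2 + 8·3 + 6·2 + 8·1 + 1·3 + 3·1 = 57
SSO login: 3·3 + 2·0 + 8·2 + 6·1 + 8·0 + 1·0 + 3·0 = 31
the API redesign: 3·2 + 2·3 + 8·1 + 6·0 + 8·3 + 1·1 + 3·2 = 51
dark mode has the highest Borda score (57).

dark mode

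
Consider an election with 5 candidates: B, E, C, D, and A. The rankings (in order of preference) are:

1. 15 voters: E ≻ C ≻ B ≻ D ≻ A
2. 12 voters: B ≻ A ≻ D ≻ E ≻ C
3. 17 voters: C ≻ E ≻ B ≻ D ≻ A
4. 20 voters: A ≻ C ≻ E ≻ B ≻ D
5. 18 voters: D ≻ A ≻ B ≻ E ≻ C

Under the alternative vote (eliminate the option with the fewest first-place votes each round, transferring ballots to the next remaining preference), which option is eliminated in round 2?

E

Round 1: B 12, E 15, C 17, D 18, A 20. Eliminate B.
Round 2: E 15, C 17, D 18, A 32. Eliminate E.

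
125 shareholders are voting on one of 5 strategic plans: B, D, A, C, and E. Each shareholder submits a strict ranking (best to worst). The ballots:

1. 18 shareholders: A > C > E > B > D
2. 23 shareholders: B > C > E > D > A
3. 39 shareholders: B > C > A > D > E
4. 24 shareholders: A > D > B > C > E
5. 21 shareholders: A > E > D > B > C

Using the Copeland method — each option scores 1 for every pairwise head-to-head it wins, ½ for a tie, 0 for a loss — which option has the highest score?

A

B: beats D, C, and E; loses to A → score 3.
D: beats E; loses to B, A, and C → score 1.
A: beats B, D, C, and E → score 4.
C: beats D and E; loses to B and A → score 2.
E: loses to B, D, A, and C → score 0.
A has the best pairwise record.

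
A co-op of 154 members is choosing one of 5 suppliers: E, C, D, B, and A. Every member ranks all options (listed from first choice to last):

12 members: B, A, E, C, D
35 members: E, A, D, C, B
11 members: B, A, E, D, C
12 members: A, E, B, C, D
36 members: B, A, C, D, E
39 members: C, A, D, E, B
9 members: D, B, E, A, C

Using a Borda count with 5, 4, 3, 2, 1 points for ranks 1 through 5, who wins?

A

E: 12·3 + 35·5 + 11·3 + 12·4 + 36·1 + 39·2 + 9·3 = 433
C: 12·2 + 35·2 + 11·1 + 12·2 + 36·3 + 39·5 + 9·1 = 441
D: 12·1 + 35·3 + 11·2 + 12·1 + 36·2 + 39·3 + 9·5 = 385
B: 12·5 + 35·1 + 11·5 + 12·3 + 36·5 + 39·1 + 9·4 = 441
A: 12·4 + 35·4 + 11·4 + 12·5 + 36·4 + 39·4 + 9·2 = 610
A has the highest Borda score (610).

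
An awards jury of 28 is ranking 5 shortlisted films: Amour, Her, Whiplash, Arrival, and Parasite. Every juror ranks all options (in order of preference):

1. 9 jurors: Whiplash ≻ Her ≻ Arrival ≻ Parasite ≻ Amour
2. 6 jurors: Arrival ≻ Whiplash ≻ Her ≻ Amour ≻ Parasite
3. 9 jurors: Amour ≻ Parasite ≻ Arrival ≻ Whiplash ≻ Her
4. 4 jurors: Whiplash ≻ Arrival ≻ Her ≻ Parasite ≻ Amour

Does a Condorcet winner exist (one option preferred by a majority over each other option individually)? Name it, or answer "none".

Arrival vs Amour: 19–9 for Arrival.
Arrival vs Her: 19–9 for Arrival.
Arrival vs Whiplash: 15–13 for Arrival.
Arrival vs Parasite: 19–9 for Arrival.
Arrival beats every other option head-to-head.

Arrival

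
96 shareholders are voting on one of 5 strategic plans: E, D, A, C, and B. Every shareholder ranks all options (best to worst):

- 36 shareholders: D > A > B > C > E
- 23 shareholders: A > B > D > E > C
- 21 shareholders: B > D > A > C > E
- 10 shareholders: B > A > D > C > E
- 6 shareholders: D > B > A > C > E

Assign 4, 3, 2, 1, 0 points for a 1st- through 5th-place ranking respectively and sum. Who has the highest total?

D

E: 36·0 + 23·1 + 21·0 + 10·0 + 6·0 = 23
D: 36·4 + 23·2 + 21·3 + 10·2 + 6·4 = 297
A: 36·3 + 23·4 + 21·2 + 10·3 + 6·2 = 284
C: 36·1 + 23·0 + 21·1 + 10·1 + 6·1 = 73
B: 36·2 + 23·3 + 21·4 + 10·4 + 6·3 = 283
D has the highest Borda score (297).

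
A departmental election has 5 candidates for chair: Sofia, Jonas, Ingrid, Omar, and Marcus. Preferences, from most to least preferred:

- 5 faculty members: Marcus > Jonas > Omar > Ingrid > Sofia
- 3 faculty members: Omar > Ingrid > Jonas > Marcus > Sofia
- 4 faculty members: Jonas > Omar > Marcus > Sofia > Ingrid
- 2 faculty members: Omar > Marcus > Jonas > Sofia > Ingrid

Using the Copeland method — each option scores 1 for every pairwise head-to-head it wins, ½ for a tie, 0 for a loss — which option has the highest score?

Jonas

Sofia: loses to Jonas, Ingrid, Omar, and Marcus → score 0.
Jonas: beats Sofia, Ingrid, and Omar; ties Marcus → score 3.5.
Ingrid: beats Sofia; loses to Jonas, Omar, and Marcus → score 1.
Omar: beats Sofia, Ingrid, and Marcus; loses to Jonas → score 3.
Marcus: beats Sofia and Ingrid; ties Jonas; loses to Omar → score 2.5.
Jonas has the best pairwise record.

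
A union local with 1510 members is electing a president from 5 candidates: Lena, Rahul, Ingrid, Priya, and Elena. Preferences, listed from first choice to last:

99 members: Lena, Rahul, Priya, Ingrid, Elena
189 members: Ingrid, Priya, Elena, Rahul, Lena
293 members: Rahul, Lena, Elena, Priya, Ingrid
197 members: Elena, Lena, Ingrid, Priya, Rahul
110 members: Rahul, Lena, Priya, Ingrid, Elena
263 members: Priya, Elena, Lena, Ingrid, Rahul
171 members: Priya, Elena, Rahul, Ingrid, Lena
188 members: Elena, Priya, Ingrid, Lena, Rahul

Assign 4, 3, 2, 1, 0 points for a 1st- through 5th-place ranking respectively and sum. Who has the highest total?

Lena: 99·4 + 189·0 + 293·3 + 197·3 + 110·3 + 263·2 + 171·0 + 188·1 = 2910
Rahul: 99·3 + 189·1 + 293·4 + 197·0 + 110·4 + 263·0 + 171·2 + 188·0 = 2440
Ingrid: 99·1 + 189·4 + 293·0 + 197·2 + 110·1 + 263·1 + 171·1 + 188·2 = 2169
Priya: 99·2 + 189·3 + 293·1 + 197·1 + 110·2 + 263·4 + 171·4 + 188·3 = 3775
Elena: 99·0 + 189·2 + 293·2 + 197·4 + 110·0 + 263·3 + 171·3 + 188·4 = 3806
Elena has the highest Borda score (3806).

Elena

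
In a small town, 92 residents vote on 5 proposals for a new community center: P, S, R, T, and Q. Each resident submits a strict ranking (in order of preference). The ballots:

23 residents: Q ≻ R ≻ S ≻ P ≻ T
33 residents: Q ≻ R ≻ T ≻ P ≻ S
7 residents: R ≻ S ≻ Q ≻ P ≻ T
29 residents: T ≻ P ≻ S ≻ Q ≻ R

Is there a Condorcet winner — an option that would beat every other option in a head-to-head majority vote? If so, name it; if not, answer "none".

Q vs P: 63–29 for Q.
Q vs S: 56–36 for Q.
Q vs R: 85–7 for Q.
Q vs T: 63–29 for Q.
Q beats every other option head-to-head.

Q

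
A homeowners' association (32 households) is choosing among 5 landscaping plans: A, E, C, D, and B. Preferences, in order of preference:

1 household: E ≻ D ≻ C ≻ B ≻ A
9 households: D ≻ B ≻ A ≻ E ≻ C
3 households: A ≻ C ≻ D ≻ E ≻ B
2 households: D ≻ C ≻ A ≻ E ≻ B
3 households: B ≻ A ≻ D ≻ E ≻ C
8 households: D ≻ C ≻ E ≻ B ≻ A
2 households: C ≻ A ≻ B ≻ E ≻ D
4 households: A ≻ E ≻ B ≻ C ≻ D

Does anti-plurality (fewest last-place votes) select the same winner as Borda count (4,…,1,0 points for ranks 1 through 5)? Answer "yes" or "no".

Anti-plurality — last-place votes: A 9, E 0, C 12, D 6, B 5. Winner: E.
Borda — scores: A 65, E 51, C 53, D 91, B 60. Winner: D.
The two methods disagree.

no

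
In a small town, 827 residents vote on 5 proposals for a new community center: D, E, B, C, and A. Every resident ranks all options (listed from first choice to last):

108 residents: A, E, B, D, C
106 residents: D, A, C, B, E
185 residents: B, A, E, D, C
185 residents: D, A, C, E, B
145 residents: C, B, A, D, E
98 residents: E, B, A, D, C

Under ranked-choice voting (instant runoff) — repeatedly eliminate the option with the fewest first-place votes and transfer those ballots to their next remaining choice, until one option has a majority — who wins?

B

Round 1: D 291, E 98, B 185, C 145, A 108. Eliminate E.
Round 2: D 291, B 283, C 145, A 108. Eliminate A.
Round 3: D 291, B 391, C 145. Eliminate C.
Round 4: D 291, B 536. B has a majority.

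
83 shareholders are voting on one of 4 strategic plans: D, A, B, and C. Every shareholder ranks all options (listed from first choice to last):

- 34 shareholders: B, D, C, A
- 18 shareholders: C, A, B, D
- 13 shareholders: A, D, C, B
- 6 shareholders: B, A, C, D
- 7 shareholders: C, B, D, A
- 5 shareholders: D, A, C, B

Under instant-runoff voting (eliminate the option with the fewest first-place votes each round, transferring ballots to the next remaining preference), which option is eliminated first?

D

Round 1: D 5, A 13, B 40, C 25. Eliminate D.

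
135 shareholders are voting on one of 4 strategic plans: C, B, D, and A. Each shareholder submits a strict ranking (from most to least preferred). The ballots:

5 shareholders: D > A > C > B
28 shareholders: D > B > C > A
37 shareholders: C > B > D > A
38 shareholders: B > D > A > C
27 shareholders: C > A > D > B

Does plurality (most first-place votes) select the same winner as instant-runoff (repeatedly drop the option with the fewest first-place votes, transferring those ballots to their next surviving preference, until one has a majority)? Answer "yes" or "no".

Plurality — first-place votes: C 64, B 38, D 33, A 0. Winner: C.
Instant-runoff — R1 C 64, B 38, D 33, A 0 (A out); R2 C 64, B 38, D 33 (D out); R3 C 69, B 66 (C winner). Winner: C.
The two methods agree.

yes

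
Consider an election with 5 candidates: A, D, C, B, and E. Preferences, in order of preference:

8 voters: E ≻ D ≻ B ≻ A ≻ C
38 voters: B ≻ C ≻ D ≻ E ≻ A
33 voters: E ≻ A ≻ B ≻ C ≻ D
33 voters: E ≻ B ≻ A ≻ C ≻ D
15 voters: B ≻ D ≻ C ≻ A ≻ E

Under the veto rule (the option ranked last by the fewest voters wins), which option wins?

Last-place votes: A 38, D 66, C 8, B 0, E 15.
B is ranked last by the fewest voters, so B wins.

B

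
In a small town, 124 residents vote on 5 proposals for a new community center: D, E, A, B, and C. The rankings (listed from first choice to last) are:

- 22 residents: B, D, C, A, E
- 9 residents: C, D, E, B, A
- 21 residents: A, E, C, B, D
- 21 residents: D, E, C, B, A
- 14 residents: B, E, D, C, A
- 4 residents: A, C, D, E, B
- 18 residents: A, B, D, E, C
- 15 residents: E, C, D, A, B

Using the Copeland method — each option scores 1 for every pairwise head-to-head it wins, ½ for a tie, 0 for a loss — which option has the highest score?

D: beats E, A, and C; loses to B → score 3.
E: beats B and C; loses to D and A → score 2.
A: beats E; loses to D, B, and C → score 1.
B: beats D and A; loses to E and C → score 2.
C: beats A and B; loses to D and E → score 2.
D has the best pairwise record.

D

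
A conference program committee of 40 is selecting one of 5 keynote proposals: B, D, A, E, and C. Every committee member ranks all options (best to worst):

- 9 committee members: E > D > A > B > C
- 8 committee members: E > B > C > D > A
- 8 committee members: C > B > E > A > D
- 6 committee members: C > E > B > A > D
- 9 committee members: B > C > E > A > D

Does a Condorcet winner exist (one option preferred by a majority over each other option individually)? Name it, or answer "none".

Checking pairwise contests:
E beats B 23–17.
B beats D 31–9.
B beats A 31–9.
C beats E 23–17.
B beats C 26–14.
Every option loses at least one head-to-head, so there is no Condorcet winner.

none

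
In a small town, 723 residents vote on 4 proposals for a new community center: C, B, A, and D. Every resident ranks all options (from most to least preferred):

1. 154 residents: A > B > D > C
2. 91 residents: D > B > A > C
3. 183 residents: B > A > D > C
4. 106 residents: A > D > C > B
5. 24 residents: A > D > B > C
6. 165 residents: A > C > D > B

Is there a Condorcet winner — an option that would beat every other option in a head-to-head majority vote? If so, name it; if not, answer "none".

A vs C: 723–0 for A.
A vs B: 449–274 for A.
A vs D: 632–91 for A.
A beats every other option head-to-head.

A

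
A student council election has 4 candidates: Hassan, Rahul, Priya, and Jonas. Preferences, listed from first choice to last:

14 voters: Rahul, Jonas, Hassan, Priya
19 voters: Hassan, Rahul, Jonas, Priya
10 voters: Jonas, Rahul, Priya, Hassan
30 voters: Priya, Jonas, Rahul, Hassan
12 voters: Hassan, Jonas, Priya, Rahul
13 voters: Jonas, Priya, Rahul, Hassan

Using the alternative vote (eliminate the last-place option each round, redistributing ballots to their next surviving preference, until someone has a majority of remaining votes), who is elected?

Jonas

Round 1: Hassan 31, Rahul 14, Priya 30, Jonas 23. Eliminate Rahul.
Round 2: Hassan 31, Priya 30, Jonas 37. Eliminate Priya.
Round 3: Hassan 31, Jonas 67. Jonas has a majority.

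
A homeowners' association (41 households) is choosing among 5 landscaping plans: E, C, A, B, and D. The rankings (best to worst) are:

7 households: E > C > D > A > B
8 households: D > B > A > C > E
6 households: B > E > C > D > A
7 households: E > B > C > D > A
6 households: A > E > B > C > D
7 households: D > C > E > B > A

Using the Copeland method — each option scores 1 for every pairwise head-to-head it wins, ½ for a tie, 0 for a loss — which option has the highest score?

E: beats C, A, B, and D → score 4.
C: beats A and D; loses to E and B → score 2.
A: loses to E, C, B, and D → score 0.
B: beats C and A; loses to E and D → score 2.
D: beats A and B; loses to E and C → score 2.
E has the best pairwise record.

E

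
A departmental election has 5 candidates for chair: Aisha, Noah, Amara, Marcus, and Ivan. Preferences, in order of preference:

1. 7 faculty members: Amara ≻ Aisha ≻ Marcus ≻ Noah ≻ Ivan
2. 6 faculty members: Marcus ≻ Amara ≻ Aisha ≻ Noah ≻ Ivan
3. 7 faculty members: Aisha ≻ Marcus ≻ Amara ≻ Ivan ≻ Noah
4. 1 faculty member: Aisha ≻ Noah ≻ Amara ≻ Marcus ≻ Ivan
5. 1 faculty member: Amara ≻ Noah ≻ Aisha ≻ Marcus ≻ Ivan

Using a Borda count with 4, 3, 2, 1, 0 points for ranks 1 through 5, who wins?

Aisha: 7·3 + 6·2 + 7·4 + 1·4 + 1·2 = 67
Noah: 7·1 + 6·1 + 7·0 + 1·3 + 1·3 = 19
Amara: 7·4 + 6·3 + 7·2 + 1·2 + 1·4 = 66
Marcus: 7·2 + 6·4 + 7·3 + 1·1 + 1·1 = 61
Ivan: 7·0 + 6·0 + 7·1 + 1·0 + 1·0 = 7
Aisha has the highest Borda score (67).

Aisha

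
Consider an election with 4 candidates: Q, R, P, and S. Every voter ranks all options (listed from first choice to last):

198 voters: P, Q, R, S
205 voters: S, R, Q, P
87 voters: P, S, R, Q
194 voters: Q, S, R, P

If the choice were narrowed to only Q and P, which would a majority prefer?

Voters preferring Q to P: 399; preferring P to Q: 285.
Q wins the head-to-head.

Q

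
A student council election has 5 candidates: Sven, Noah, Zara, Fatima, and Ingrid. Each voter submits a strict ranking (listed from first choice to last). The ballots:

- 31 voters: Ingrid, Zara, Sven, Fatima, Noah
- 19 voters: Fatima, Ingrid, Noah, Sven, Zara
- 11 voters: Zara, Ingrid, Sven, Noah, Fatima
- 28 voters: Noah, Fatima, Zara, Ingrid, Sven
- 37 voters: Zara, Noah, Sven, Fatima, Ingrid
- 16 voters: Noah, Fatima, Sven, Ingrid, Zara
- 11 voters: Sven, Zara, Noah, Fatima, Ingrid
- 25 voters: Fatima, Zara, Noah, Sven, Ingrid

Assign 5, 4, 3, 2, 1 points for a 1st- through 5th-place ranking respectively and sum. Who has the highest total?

Sven: 31·3 + 19·2 + 11·3 + 28·1 + 37·3 + 16·3 + 11·5 + 25·2 = 456
Noah: 31·1 + 19·3 + 11·2 + 28·5 + 37·4 + 16·5 + 11·3 + 25·3 = 586
Zara: 31·4 + 19·1 + 11·5 + 28·3 + 37·5 + 16·1 + 11·4 + 25·4 = 627
Fatima: 31·2 + 19·5 + 11·1 + 28·4 + 37·2 + 16·4 + 11·2 + 25·5 = 565
Ingrid: 31·5 + 19·4 + 11·4 + 28·2 + 37·1 + 16·2 + 11·1 + 25·1 = 436
Zara has the highest Borda score (627).

Zara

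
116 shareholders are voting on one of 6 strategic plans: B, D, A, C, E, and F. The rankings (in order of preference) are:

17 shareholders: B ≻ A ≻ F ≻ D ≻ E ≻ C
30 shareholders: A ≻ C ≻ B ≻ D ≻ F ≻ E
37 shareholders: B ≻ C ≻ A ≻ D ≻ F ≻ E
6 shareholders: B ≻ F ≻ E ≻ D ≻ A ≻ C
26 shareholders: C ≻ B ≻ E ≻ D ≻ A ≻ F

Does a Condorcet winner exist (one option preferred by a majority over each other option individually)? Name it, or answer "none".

B vs D: 116–0 for B.
B vs A: 86–30 for B.
B vs C: 60–56 for B.
B vs E: 116–0 for B.
B vs F: 116–0 for B.
B beats every other option head-to-head.

B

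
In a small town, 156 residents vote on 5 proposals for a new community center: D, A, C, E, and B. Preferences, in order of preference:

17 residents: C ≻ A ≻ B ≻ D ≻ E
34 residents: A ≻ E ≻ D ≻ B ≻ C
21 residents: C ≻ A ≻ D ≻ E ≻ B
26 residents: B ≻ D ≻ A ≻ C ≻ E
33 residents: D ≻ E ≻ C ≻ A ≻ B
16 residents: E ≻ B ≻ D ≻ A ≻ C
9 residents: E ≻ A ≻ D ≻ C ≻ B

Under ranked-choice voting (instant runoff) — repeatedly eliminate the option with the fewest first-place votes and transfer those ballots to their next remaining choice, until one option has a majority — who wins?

Round 1: D 33, A 34, C 38, E 25, B 26. Eliminate E.
Round 2: D 33, A 43, C 38, B 42. Eliminate D.
Round 3: A 43, C 71, B 42. Eliminate B.
Round 4: A 85, C 71. A has a majority.

A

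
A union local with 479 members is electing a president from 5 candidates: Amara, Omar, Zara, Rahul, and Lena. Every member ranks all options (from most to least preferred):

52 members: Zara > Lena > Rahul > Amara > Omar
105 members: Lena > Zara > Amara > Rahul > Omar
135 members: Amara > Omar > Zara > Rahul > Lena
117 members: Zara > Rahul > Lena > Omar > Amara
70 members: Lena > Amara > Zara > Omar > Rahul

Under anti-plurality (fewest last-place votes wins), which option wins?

Last-place votes: Amara 117, Omar 157, Zara 0, Rahul 70, Lena 135.
Zara is ranked last by the fewest voters, so Zara wins.

Zara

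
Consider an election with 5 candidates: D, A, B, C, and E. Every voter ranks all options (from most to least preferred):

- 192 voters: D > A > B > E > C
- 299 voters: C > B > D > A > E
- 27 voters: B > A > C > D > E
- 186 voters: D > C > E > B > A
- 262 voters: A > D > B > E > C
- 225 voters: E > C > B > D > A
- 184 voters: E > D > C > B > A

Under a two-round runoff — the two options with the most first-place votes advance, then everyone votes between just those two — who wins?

D

Round 1 first-place votes: D 378, A 262, B 27, C 299, E 409.
E and D advance.
Runoff: E is preferred to D by 409 voters; D by 966.
D wins the runoff.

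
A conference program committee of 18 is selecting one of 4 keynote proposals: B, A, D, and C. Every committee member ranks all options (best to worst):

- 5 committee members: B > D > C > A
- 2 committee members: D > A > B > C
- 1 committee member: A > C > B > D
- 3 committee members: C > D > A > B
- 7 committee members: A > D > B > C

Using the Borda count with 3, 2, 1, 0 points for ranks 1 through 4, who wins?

D

B: 5·3 + 2·1 + 1·1 + 3·0 + 7·1 = 25
A: 5·0 + 2·2 + 1·3 + 3·1 + 7·3 = 31
D: 5·2 + 2·3 + 1·0 + 3·2 + 7·2 = 36
C: 5·1 + 2·0 + 1·2 + 3·3 + 7·0 = 16
D has the highest Borda score (36).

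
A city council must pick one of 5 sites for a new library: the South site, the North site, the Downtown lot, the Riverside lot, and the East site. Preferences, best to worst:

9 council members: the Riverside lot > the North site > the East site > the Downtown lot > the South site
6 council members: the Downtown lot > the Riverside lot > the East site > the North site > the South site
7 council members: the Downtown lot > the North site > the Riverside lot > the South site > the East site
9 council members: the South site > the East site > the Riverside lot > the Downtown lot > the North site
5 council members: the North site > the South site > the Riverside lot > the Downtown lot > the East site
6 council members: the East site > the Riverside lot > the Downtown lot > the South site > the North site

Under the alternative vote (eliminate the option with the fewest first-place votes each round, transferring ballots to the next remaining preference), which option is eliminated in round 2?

Round 1: the South site 9, the North site 5, the Downtown lot 13, the Riverside lot 9, the East site 6. Eliminate the North site.
Round 2: the South site 14, the Downtown lot 13, the Riverside lot 9, the East site 6. Eliminate the East site.

the East site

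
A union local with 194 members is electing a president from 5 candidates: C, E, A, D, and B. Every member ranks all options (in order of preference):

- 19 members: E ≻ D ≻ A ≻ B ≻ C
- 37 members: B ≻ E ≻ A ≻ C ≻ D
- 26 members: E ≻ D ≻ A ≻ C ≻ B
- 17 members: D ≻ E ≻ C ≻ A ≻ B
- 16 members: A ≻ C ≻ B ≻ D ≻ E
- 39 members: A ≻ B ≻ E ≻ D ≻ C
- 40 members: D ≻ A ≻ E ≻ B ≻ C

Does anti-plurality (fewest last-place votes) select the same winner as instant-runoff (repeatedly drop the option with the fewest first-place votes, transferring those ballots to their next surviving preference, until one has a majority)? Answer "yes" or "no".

Anti-plurality — last-place votes: C 98, E 16, A 0, D 37, B 43. Winner: A.
Instant-runoff — R1 C 0, E 45, A 55, D 57, B 37 (C out); R2 E 45, A 55, D 57, B 37 (B out); R3 E 82, A 55, D 57 (A out); R4 E 121, D 73 (E winner). Winner: E.
The two methods disagree.

no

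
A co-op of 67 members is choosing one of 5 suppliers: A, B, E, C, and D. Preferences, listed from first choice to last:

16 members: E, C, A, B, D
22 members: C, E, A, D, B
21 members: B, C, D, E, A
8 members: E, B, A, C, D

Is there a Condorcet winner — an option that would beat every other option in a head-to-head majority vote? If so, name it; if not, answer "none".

C vs A: 59–8 for C.
C vs B: 38–29 for C.
C vs E: 43–24 for C.
C vs D: 67–0 for C.
C beats every other option head-to-head.

C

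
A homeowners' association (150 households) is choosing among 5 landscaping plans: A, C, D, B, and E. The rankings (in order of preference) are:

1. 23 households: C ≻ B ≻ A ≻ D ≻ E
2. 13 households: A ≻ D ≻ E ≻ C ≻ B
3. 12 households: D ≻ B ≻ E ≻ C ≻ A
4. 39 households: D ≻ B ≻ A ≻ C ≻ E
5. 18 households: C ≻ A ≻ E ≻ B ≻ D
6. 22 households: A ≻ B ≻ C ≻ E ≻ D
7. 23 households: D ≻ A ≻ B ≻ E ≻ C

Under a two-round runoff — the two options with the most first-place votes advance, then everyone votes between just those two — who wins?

Round 1 first-place votes: A 35, C 41, D 74, B 0, E 0.
D and C advance.
Runoff: D is preferred to C by 87 voters; C by 63.
D wins the runoff.

D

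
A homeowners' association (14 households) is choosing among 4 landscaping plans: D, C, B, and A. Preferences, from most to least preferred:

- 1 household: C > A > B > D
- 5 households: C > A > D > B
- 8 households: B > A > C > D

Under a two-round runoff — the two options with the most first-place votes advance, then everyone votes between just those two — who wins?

B

Round 1 first-place votes: D 0, C 6, B 8, A 0.
B and C advance.
Runoff: B is preferred to C by 8 voters; C by 6.
B wins the runoff.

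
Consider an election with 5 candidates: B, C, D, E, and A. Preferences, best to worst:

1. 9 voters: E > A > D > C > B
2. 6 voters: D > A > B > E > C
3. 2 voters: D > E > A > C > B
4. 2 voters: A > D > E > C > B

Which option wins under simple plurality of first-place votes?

E

First-place votes: B 0, C 0, D 8, E 9, A 2.
E has the most first-place votes.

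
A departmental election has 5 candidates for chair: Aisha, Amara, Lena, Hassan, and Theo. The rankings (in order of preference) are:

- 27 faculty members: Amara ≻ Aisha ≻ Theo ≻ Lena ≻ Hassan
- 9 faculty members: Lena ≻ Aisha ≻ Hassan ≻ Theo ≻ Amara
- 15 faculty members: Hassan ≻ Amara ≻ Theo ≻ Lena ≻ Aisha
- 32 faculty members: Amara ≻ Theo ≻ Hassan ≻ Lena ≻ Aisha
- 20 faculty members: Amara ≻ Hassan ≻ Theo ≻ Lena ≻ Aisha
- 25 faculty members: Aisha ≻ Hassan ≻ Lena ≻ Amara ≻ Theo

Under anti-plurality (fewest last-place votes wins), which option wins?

Lena

Last-place votes: Aisha 67, Amara 9, Lena 0, Hassan 27, Theo 25.
Lena is ranked last by the fewest voters, so Lena wins.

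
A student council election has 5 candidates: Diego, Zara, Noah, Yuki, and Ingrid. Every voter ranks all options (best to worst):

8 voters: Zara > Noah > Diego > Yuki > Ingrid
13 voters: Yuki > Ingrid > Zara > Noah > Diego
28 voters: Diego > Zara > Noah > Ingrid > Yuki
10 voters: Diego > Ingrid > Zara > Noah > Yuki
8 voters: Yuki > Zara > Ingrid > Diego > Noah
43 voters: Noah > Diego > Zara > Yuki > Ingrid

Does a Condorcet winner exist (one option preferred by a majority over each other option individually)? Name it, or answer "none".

Checking pairwise contests:
Noah beats Diego 64–46.
Diego beats Zara 81–29.
Zara beats Noah 67–43.
Diego beats Yuki 89–21.
Diego beats Ingrid 89–21.
Every option loses at least one head-to-head, so there is no Condorcet winner.

none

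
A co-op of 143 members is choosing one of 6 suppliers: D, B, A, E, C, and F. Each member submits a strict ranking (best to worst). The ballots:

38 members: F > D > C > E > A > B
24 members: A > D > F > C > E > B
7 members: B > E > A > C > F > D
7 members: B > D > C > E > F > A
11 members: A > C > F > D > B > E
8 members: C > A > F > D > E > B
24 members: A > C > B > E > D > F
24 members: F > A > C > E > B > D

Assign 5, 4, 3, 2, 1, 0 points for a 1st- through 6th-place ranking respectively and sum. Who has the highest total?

D: 38·4 + 24·4 + 7·0 + 7·4 + 11·2 + 8·2 + 24·1 + 24·0 = 338
B: 38·0 + 24·0 + 7·5 + 7·5 + 11·1 + 8·0 + 24·3 + 24·1 = 177
A: 38·1 + 24·5 + 7·3 + 7·0 + 11·5 + 8·4 + 24·5 + 24·4 = 482
E: 38·2 + 24·1 + 7·4 + 7·2 + 11·0 + 8·1 + 24·2 + 24·2 = 246
C: 38·3 + 24·2 + 7·2 + 7·3 + 11·4 + 8·5 + 24·4 + 24·3 = 449
F: 38·5 + 24·3 + 7·1 + 7·1 + 11·3 + 8·3 + 24·0 + 24·5 = 453
A has the highest Borda score (482).

A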